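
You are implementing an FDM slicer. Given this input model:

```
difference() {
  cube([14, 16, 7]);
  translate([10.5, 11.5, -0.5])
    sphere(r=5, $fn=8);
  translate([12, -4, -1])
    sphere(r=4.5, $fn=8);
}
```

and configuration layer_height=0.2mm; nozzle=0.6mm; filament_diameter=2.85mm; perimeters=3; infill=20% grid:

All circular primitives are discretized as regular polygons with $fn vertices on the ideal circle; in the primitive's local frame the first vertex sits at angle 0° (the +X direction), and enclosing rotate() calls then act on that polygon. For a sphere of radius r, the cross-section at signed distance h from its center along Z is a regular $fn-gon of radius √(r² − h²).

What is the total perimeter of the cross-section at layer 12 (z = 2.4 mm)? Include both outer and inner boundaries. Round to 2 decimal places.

At z = 2.4 mm: the cube is present — its section is the full 14×16 rectangle (perimeter 60.00 mm); the r=5 sphere at (10.5, 11.5) contributes a regular 8-gon of circumradius √(5²−2.9²) = 4.073 (perimeter = 2·8·4.073·sin(180°/8) = 24.94 mm); the r=4.5 sphere at (12, -4) slices to a regular 8-gon of circumradius 2.948 (√(r²−h²) with h=3.4 from center) (perimeter = 2·8·2.948·sin(180°/8) = 18.05 mm); Taking the first minus the rest: starting from the 14×16 cube, the r=5 sphere at (10.5, 11.5) partially overlaps it — only the 46.13 mm² overlap (of its 46.92 mm²) is removed, clipping the outline; the r=4.5 sphere at (12, -4) misses the remaining region (no effect) — boundary = 79.18 mm. Overall, the cross-section is a single solid region. Total boundary length (outer) = 79.18 mm.

79.18 mm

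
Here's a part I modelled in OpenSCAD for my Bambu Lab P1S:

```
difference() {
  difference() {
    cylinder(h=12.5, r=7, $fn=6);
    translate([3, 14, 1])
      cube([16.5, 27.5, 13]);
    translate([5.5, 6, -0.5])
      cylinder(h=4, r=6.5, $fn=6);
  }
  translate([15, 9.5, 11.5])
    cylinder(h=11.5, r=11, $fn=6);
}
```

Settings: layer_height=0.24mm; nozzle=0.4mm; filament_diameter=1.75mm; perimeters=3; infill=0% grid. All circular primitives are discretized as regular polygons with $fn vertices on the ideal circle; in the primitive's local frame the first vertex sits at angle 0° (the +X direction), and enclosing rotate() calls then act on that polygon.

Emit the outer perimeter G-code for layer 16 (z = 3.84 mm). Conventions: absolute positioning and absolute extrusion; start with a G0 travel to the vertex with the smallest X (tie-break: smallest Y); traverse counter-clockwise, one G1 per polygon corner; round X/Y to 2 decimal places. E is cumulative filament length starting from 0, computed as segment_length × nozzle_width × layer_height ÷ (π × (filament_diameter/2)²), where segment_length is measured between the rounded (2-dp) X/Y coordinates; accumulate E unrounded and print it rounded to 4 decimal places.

At z = 3.84 mm: the cylinder: section is a regular 6-gon, circumradius r=7; the 16.5×27.5 cube at (3, 14) contributes its full rectangle; the cylinder at (5.5, 6) does not reach this height (z outside [-0.5, 3.5]); Taking the first minus the rest: starting from the r=7 cylinder, the 16.5×27.5 cube at (3, 14) misses the remaining region (no effect) — 1 connected region; the cylinder at (15, 9.5) does not reach this height (z outside [11.5, 23]); Taking the first minus the rest: none of the subtracted shapes is present at this height, so that combined region is unchanged — 1 connected region. The outline is a single polygon with 6 vertices. Extrusion per mm of travel: 0.4 × 0.24 / (π × 0.875²) = 0.039912. Accumulating E over each segment gives final E = 1.6760.

G0 X-7.00 Y0.00 Z3.84
G1 X-3.50 Y-6.06 E0.2793
G1 X3.50 Y-6.06 E0.5587
G1 X7.00 Y0.00 E0.8380
G1 X3.50 Y6.06 E1.1173
G1 X-3.50 Y6.06 E1.3967
G1 X-7.00 Y0.00 E1.6760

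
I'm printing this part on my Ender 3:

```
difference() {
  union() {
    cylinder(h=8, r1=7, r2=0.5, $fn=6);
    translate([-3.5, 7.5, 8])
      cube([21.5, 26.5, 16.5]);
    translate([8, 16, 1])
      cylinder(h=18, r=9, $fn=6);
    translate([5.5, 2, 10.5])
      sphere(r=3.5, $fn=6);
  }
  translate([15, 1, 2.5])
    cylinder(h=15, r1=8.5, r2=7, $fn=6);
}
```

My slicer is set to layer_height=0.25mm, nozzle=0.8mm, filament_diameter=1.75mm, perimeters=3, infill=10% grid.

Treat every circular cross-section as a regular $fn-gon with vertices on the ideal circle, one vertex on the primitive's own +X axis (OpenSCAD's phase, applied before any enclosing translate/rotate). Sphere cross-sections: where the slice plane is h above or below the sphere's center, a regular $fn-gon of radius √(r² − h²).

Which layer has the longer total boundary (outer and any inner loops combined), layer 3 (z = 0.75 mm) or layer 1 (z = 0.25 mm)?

layer 1 (z = 0.25 mm)

Layer 3 (z = 0.75): the cone contributes a regular 6-gon of circumradius 6.391 (interpolated between r1=7 and r2=0.5 at t=0.094) (perimeter = 2·6·6.391·sin(180°/6) = 38.34 mm); the cube at (-3.5, 7.5) is absent (z outside [8, 24.5]); the cylinder at (8, 16) is absent (z outside [1, 19]); the sphere at (5.5, 2) is absent (|z−center|=9.750 > r=3.5); Combining (union): only the cone is present, so the union is just that shape — boundary = 38.34 mm; the cone at (15, 1) does not reach this height (z outside [2.5, 17.5]); After the difference (first − rest): none of the subtracted shapes is present at this height, so that combined region is unchanged — boundary = 38.34 mm. So its perimeter = 38.34 mm. Layer 1 (z = 0.25): the cone (r1=7→r2=0.5) has section circumradius 6.797 here — a regular 6-gon (perimeter = 2·6·6.797·sin(180°/6) = 40.78 mm); the cube at (-3.5, 7.5) is absent (z outside [8, 24.5]); the cylinder at (8, 16) is absent (z outside [1, 19]); the sphere at (5.5, 2) is not intersected at this z (|z−center|=10.250 > r=3.5); Combining (union): only the cone is present, so the union is just that shape — boundary = 40.78 mm; the cone at (15, 1) is not intersected at this z (z outside [2.5, 17.5]); Subtracting the remaining from the first: none of the subtracted shapes is present at this height, so the result so far is unchanged — boundary = 40.78 mm. So its perimeter = 40.78 mm. Layer 1 is larger (40.78 vs 38.34 mm).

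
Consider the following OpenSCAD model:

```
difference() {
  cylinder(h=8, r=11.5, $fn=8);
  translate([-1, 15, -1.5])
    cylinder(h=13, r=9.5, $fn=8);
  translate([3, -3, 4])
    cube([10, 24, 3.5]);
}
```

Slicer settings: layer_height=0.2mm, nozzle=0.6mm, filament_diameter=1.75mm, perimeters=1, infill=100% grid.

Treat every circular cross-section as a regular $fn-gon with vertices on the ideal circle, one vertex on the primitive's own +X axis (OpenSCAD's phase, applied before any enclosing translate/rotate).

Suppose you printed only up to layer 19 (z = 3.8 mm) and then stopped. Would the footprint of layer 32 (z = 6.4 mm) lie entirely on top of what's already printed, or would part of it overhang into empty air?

Compare the two slices. At z = 3.8: the cylinder: section is a regular 8-gon, circumradius r=11.5 (area = (8/2)·11.500²·sin(360°/8) = 374.06 mm²); the r=9.5 cylinder at (-1, 15) gives a regular 8-gon of circumradius 9.5 (constant along its height) (area = (8/2)·9.500²·sin(360°/8) = 255.27 mm²); the cube at (3, -3) is absent (z outside [4, 7.5]); Taking the first minus the rest: starting from the r=11.5 cylinder (374.06 mm²), the r=9.5 cylinder at (-1, 15) partially overlaps it — only the 42.94 mm² overlap (of its 255.27 mm²) is removed, clipping the outline — area = 331.12 mm². At z = 6.4: the cylinder: section is a regular 8-gon, circumradius r=11.5 (area = (8/2)·11.500²·sin(360°/8) = 374.06 mm²); the r=9.5 cylinder at (-1, 15) gives a regular 8-gon of circumradius 9.5 (constant along its height) (area = (8/2)·9.500²·sin(360°/8) = 255.27 mm²); the cube at (3, -3) (footprint 10×24) is included at this height (area 240.00 mm²); Taking the first minus the rest: starting from the r=11.5 cylinder (374.06 mm²), the r=9.5 cylinder at (-1, 15) partially overlaps it — only the 42.94 mm² overlap (of its 255.27 mm²) is removed, clipping the outline; the 10×24 cube at (3, -3) partially overlaps it — only the 79.02 mm² overlap (of its 240.00 mm²) is removed, clipping the outline — area = 252.10 mm². Checking containment: the cross-section at z = 6.4 is a subset of the cross-section at z = 3.8.

entirely on top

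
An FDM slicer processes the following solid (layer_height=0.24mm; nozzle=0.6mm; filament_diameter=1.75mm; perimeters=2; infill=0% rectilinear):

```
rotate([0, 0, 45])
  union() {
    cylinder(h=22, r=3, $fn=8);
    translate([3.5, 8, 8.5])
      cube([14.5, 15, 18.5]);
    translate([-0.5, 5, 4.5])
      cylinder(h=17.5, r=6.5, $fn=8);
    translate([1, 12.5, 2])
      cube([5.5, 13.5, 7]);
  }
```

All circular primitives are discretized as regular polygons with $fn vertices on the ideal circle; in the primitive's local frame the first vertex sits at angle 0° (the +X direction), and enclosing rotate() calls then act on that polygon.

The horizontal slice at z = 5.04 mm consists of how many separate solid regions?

2

At z = 5.04 mm: the cylinder: section is a regular 8-gon, circumradius r=3; the cube at (3.5, 8) is absent (z outside [8.5, 27]); the r=6.5 cylinder at (-0.5, 5) gives a regular 8-gon of circumradius 6.5 (constant along its height); the cube at (1, 12.5) (footprint 5.5×13.5) is included at this height; Combining (union): the regions partially overlap (shared area 17.84 mm²), so overlapping operands fuse into one piece — 2 connected regions; (rotated 45° about Z; rotation is an isometry so areas/perimeters/island counts are preserved). The result has 2 disconnected regions.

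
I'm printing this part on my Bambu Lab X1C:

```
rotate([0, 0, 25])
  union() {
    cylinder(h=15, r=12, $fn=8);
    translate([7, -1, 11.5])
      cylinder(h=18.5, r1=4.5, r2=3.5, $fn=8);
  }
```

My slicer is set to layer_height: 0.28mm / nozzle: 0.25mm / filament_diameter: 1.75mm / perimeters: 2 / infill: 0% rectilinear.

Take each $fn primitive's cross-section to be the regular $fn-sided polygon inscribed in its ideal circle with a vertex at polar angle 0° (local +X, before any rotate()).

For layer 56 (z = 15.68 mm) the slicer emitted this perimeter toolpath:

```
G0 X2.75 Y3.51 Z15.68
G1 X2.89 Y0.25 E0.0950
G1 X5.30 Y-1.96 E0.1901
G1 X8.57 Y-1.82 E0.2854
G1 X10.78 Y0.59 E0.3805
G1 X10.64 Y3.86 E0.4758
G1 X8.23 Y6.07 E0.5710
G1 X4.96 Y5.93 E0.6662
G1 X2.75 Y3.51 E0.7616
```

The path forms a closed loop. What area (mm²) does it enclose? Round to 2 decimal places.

51.67 mm²

Apply the shoelace formula to the sequence of (X, Y) vertices; enclosed area = 51.67 mm².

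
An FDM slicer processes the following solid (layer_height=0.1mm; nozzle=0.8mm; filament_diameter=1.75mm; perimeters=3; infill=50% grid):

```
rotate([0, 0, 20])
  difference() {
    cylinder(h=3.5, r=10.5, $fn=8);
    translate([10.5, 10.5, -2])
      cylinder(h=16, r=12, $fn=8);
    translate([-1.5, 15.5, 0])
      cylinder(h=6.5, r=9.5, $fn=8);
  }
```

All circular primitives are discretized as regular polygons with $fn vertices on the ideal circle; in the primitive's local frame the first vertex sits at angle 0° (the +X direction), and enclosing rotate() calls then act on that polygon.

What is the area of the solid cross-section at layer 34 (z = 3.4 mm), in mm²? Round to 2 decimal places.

230.51 mm²

At z = 3.4 mm: the r=10.5 cylinder gives a regular 8-gon of circumradius 10.5 (constant along its height) (area = (8/2)·10.500²·sin(360°/8) = 311.83 mm²); the cylinder at (10.5, 10.5): section is a regular 8-gon, circumradius r=12 (area = (8/2)·12.000²·sin(360°/8) = 407.29 mm²); the r=9.5 cylinder at (-1.5, 15.5) contributes a regular 8-gon of circumradius 9.5 (area = (8/2)·9.500²·sin(360°/8) = 255.27 mm²); After the difference (first − rest): starting from the r=10.5 cylinder (311.83 mm²), the r=12 cylinder at (10.5, 10.5) partially overlaps it — only the 68.74 mm² overlap (of its 407.29 mm²) is removed, clipping the outline; the r=9.5 cylinder at (-1.5, 15.5) partially overlaps it — only the 12.59 mm² overlap (of its 255.27 mm²) is removed, clipping the outline — area = 230.51 mm²; (whole slice rotated 20° about Z — lengths, areas and connectivity unchanged). Overall, the cross-section is a single solid region. Net area = 230.51 mm².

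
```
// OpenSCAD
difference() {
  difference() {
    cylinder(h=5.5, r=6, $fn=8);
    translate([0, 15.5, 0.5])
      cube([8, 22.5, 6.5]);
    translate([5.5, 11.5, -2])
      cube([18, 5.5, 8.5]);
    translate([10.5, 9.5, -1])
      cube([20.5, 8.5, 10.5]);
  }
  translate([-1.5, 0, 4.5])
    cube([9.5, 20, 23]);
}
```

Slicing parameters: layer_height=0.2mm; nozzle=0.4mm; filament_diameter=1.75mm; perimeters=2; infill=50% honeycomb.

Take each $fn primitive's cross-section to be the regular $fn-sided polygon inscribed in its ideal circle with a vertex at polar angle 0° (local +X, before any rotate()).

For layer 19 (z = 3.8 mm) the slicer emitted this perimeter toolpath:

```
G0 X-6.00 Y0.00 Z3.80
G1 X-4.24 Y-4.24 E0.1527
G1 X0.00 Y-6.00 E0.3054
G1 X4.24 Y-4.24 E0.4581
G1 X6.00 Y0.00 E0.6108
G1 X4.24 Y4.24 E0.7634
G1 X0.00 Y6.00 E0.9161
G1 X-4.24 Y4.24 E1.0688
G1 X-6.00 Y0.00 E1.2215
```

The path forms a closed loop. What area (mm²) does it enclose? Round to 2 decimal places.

Apply the shoelace formula to the sequence of (X, Y) vertices; enclosed area = 101.76 mm².

101.76 mm²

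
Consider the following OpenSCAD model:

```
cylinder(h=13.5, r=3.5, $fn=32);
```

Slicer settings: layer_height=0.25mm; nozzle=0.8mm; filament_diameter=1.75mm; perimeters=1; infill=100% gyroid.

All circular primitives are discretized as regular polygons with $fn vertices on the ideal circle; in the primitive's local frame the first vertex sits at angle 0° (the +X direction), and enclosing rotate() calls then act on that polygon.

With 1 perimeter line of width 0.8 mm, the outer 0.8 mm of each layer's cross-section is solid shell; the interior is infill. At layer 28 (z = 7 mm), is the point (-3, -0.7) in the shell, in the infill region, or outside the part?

At z = 7 mm: the cylinder: section is a regular 32-gon, circumradius r=3.5. Overall, the cross-section is a single solid region. The nearest boundary edge runs (-3.43, -0.68)→(-3.23, -1.34); distance from the point to it = 0.41 mm. The point is inside the cross-section, 0.41 mm from the nearest boundary — within the 0.8 mm shell band (1 × 0.8).

shell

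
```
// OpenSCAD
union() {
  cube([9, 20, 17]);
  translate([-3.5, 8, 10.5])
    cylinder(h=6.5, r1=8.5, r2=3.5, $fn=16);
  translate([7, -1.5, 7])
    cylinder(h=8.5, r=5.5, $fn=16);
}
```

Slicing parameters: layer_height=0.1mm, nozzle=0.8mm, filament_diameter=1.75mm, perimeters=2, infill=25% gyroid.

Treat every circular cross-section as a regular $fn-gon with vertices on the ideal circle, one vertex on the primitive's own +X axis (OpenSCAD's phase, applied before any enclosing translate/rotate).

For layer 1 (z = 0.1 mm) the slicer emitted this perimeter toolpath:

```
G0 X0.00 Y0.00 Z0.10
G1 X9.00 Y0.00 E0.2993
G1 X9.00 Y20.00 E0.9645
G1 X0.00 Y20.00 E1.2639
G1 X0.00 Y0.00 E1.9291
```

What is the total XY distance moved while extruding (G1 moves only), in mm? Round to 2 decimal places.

Sum the Euclidean lengths of each G1 segment: total = 58.00 mm.

58.00 mm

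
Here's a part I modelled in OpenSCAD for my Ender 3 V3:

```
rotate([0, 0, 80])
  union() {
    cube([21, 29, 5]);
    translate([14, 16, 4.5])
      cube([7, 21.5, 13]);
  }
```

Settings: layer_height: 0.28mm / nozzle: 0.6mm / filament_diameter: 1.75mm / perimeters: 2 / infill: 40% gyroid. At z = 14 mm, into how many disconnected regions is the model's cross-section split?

1

At z = 14 mm: the cube is absent (z outside [0, 5]); the cube at (14, 16) is present — its section is the full 7×21.5 rectangle; Combining (union): only the 7×21.5 cube at (14, 16) is present, so the union is just that shape — 1 connected region; (whole slice rotated 80° about Z — lengths, areas and connectivity unchanged). The result has 1 disconnected region.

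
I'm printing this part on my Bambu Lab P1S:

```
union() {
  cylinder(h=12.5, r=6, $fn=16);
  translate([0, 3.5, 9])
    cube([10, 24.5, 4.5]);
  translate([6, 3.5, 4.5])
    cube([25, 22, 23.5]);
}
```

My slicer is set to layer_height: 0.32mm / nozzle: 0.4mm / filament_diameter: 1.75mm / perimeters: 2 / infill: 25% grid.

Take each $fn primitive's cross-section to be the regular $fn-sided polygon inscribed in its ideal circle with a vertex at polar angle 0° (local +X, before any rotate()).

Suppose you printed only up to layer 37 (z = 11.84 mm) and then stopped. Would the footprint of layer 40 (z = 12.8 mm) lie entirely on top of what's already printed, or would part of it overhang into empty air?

entirely on top

Compare the two slices. At z = 11.84: the cylinder: section is a regular 16-gon, circumradius r=6 (area = (16/2)·6.000²·sin(360°/16) = 110.21 mm²); the cube at (0, 3.5) is present — its section is the full 10×24.5 rectangle (area 245.00 mm²); the cube at (6, 3.5) (footprint 25×22) is included at this height (area 550.00 mm²); Combining (union): the regions partially overlap — summed areas 905.21 mm² minus the doubly-counted overlap 96.11 mm² gives 809.10 mm² — area = 809.10 mm². At z = 12.8: the cylinder is not intersected at this z (z outside [0, 12.5]); the cube at (0, 3.5) (footprint 10×24.5) is included at this height (area 245.00 mm²); the cube at (6, 3.5) (footprint 25×22) is included at this height (area 550.00 mm²); Taking the union: the regions partially overlap — summed areas 795.00 mm² minus the doubly-counted overlap 88.00 mm² gives 707.00 mm² — area = 707.00 mm². Checking containment: the cross-section at z = 12.8 is a subset of the cross-section at z = 11.84.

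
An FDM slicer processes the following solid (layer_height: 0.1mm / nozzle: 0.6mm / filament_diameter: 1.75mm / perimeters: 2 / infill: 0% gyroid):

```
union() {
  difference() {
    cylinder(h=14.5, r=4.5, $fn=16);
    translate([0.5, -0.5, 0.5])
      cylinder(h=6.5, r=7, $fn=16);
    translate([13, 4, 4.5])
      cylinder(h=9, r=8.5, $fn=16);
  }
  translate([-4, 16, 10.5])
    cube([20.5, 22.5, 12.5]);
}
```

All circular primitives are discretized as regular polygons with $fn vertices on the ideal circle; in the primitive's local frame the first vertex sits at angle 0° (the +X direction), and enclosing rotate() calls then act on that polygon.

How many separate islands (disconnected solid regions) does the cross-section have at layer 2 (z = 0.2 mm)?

At z = 0.2 mm: the cylinder: section is a regular 16-gon, circumradius r=4.5; the cylinder at (0.5, -0.5) does not reach this height (z outside [0.5, 7]); the cylinder at (13, 4) does not reach this height (z outside [4.5, 13.5]); After the difference (first − rest): none of the subtracted shapes is present at this height, so the r=4.5 cylinder is unchanged — 1 connected region; the cube at (-4, 16) does not reach this height (z outside [10.5, 23]); Taking the union: only the result so far is present, so the union is just that shape — 1 connected region. Overall, the cross-section is a single solid region. Island count = 1.

1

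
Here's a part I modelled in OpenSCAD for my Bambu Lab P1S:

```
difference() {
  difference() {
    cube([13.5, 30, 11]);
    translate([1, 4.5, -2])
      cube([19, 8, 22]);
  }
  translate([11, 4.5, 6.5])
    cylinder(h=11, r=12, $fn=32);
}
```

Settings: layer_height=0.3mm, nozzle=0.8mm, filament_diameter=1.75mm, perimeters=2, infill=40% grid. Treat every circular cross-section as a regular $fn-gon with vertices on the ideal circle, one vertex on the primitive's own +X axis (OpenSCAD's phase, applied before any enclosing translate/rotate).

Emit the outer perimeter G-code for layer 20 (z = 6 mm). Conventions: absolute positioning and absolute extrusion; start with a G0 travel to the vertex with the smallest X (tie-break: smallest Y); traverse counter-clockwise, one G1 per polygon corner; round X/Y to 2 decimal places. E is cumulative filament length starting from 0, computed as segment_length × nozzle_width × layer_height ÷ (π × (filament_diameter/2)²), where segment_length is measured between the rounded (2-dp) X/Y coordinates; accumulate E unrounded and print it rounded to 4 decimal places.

G0 X0.00 Y0.00 Z6.00
G1 X13.50 Y0.00 E1.3470
G1 X13.50 Y4.50 E1.7960
G1 X1.00 Y4.50 E3.0433
G1 X1.00 Y12.50 E3.8415
G1 X13.50 Y12.50 E5.0888
G1 X13.50 Y30.00 E6.8350
G1 X0.00 Y30.00 E8.1820
G1 X0.00 Y0.00 E11.1754

At z = 6 mm: the cube is present — its section is the full 13.5×30 rectangle; the cube at (1, 4.5) (footprint 19×8) is included at this height; Subtracting the remaining from the first: starting from the 13.5×30 cube, the 19×8 cube at (1, 4.5) partially overlaps it — only the 100.00 mm² overlap (of its 152.00 mm²) is removed, clipping the outline — 1 connected region; the cylinder at (11, 4.5) is not intersected at this z (z outside [6.5, 17.5]); Taking the first minus the rest: none of the subtracted shapes is present at this height, so that combined region is unchanged — 1 connected region. The outline is a single polygon with 8 vertices. Extrusion per mm of travel: 0.8 × 0.3 / (π × 0.875²) = 0.099780. Accumulating E over each segment gives final E = 11.1754.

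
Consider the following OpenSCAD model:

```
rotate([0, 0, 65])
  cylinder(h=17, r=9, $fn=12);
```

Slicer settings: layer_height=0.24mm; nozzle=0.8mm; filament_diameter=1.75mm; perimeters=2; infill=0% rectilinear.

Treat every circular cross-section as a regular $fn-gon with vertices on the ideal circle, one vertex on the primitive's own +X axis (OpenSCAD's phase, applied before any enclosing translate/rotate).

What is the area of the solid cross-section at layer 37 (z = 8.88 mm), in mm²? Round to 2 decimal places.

At z = 8.88 mm: the r=9 cylinder contributes a regular 12-gon of circumradius 9 (area = (12/2)·9.000²·sin(360°/12) = 243.00 mm²); (whole slice rotated 65° about Z — lengths, areas and connectivity unchanged). Overall, the cross-section is a single solid region. Net area = 243.00 mm².

243.00 mm²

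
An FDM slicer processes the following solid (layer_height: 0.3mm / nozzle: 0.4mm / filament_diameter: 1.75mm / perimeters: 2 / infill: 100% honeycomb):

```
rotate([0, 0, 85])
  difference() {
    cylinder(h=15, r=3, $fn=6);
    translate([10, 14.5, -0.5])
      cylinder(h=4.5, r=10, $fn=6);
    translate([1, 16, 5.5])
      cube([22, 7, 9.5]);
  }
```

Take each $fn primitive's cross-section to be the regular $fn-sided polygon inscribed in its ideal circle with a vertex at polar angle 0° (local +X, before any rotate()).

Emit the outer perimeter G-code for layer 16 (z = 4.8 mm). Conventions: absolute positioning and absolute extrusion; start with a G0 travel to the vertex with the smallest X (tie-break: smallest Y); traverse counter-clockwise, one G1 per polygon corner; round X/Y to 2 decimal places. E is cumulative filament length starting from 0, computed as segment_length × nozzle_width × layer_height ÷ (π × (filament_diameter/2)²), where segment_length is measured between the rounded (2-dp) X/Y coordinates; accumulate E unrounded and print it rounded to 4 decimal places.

G0 X-2.72 Y-1.27 Z4.80
G1 X-0.26 Y-2.99 E0.1498
G1 X2.46 Y-1.72 E0.2995
G1 X2.72 Y1.27 E0.4493
G1 X0.26 Y2.99 E0.5990
G1 X-2.46 Y1.72 E0.7488
G1 X-2.72 Y-1.27 E0.8985

At z = 4.8 mm: the r=3 cylinder contributes a regular 6-gon of circumradius 3; the cylinder at (10, 14.5) is absent (z outside [-0.5, 4]); the cube at (1, 16) is not intersected at this z (z outside [5.5, 15]); After the difference (first − rest): none of the subtracted shapes is present at this height, so the r=3 cylinder is unchanged — 1 connected region; (rotated 85° about Z; rotation is an isometry so areas/perimeters/island counts are preserved). The outline is a single polygon with 6 vertices. Extrusion per mm of travel: 0.4 × 0.3 / (π × 0.875²) = 0.049890. Accumulating E over each segment gives final E = 0.8985.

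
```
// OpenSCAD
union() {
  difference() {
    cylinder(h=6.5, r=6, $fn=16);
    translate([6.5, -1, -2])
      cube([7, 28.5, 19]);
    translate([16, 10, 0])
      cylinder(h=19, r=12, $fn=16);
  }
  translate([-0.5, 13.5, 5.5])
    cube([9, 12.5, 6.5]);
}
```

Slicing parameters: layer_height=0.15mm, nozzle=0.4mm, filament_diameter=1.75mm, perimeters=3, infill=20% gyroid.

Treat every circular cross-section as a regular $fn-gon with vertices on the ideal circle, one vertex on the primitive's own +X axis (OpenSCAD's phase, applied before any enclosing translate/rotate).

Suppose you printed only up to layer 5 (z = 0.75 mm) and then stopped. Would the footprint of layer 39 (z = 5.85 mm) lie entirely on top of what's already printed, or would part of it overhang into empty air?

part overhangs

Compare the two slices. At z = 0.75: the r=6 cylinder gives a regular 16-gon of circumradius 6 (constant along its height) (area = (16/2)·6.000²·sin(360°/16) = 110.21 mm²); the cube at (6.5, -1) is present — its section is the full 7×28.5 rectangle (area 199.50 mm²); the r=12 cylinder at (16, 10) gives a regular 16-gon of circumradius 12 (constant along its height) (area = (16/2)·12.000²·sin(360°/16) = 440.85 mm²); After the difference (first − rest): starting from the r=6 cylinder (110.21 mm²), the 7×28.5 cube at (6.5, -1) misses the remaining region (no effect); the r=12 cylinder at (16, 10) misses the remaining region (no effect) — area = 110.21 mm²; the cube at (-0.5, 13.5) is not intersected at this z (z outside [5.5, 12]); Merging all regions: only the result so far is present, so the union is just that shape — area = 110.21 mm². At z = 5.85: the r=6 cylinder gives a regular 16-gon of circumradius 6 (constant along its height) (area = (16/2)·6.000²·sin(360°/16) = 110.21 mm²); the 7×28.5 cube at (6.5, -1) contributes its full rectangle (area 199.50 mm²); the r=12 cylinder at (16, 10) contributes a regular 16-gon of circumradius 12 (area = (16/2)·12.000²·sin(360°/16) = 440.85 mm²); Subtracting the remaining from the first: starting from the r=6 cylinder (110.21 mm²), the 7×28.5 cube at (6.5, -1) misses the remaining region (no effect); the r=12 cylinder at (16, 10) misses the remaining region (no effect) — area = 110.21 mm²; the 9×12.5 cube at (-0.5, 13.5) contributes its full rectangle (area 112.50 mm²); Combining (union): the 2 present regions are separate (no shared area or edge), so areas and boundary lengths simply add and each stays a separate island — area = 222.71 mm². Checking containment: at z = 5.85 the cross-section extends beyond the z = 0.75 cross-section by about 112.50 mm².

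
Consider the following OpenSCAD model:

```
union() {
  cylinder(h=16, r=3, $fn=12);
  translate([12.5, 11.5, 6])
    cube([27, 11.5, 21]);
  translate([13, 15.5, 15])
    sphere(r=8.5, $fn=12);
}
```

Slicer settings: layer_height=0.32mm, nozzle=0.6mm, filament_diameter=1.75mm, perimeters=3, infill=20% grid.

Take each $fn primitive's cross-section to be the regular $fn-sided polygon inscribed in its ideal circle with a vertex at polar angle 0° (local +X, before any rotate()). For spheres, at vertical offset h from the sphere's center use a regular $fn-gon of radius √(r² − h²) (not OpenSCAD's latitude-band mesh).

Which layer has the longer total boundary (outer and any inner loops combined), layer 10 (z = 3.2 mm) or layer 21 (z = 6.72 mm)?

Layer 10 (z = 3.2): the r=3 cylinder gives a regular 12-gon of circumradius 3 (constant along its height) (perimeter = 2·12·3.000·sin(180°/12) = 18.63 mm); the cube at (12.5, 11.5) is absent (z outside [6, 27]); the sphere at (13, 15.5) does not reach this height (|z−center|=11.800 > r=8.5); Combining (union): only the r=3 cylinder is present, so the union is just that shape — boundary = 18.63 mm. So its perimeter = 18.63 mm. Layer 21 (z = 6.72): the r=3 cylinder gives a regular 12-gon of circumradius 3 (constant along its height) (perimeter = 2·12·3.000·sin(180°/12) = 18.63 mm); the 27×11.5 cube at (12.5, 11.5) contributes its full rectangle (perimeter 77.00 mm); the r=8.5 sphere at (13, 15.5) contributes a regular 12-gon of circumradius √(8.5²−8.28²) = 1.921 (perimeter = 2·12·1.921·sin(180°/12) = 11.93 mm); Combining (union): the regions partially overlap (shared area 7.39 mm²), so the edge portions inside another operand are dropped and the merged outline is re-measured after clipping — boundary = 96.99 mm. So its perimeter = 96.99 mm. Layer 21 is larger (96.99 vs 18.63 mm).

layer 21 (z = 6.72 mm)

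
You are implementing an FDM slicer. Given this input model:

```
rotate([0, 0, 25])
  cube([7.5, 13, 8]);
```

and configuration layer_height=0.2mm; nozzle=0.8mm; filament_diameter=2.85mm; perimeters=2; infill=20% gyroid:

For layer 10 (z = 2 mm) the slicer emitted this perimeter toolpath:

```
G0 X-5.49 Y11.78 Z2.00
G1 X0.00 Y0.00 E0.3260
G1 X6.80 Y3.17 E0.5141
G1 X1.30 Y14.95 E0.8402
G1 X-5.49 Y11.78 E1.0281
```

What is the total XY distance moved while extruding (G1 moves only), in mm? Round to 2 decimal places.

40.99 mm

Sum the Euclidean lengths of each G1 segment: total = 40.99 mm.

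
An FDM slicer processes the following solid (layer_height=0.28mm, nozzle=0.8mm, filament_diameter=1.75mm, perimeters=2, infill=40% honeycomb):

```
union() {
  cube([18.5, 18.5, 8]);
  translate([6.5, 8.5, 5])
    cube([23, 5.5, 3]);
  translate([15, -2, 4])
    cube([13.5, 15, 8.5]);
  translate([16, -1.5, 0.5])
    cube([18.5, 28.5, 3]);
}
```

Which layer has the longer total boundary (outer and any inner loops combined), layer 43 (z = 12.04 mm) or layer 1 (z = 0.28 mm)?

layer 1 (z = 0.28 mm)

Layer 43 (z = 12.04): the cube does not reach this height (z outside [0, 8]); the cube at (6.5, 8.5) is not intersected at this z (z outside [5, 8]); the cube at (15, -2) (footprint 13.5×15) is included at this height (perimeter 57.00 mm); the cube at (16, -1.5) is not intersected at this z (z outside [0.5, 3.5]); Merging all regions: only the 13.5×15 cube at (15, -2) is present, so the union is just that shape — boundary = 57.00 mm. So its perimeter = 57.00 mm. Layer 1 (z = 0.28): the 18.5×18.5 cube contributes its full rectangle (perimeter 74.00 mm); the cube at (6.5, 8.5) does not reach this height (z outside [5, 8]); the cube at (15, -2) is not intersected at this z (z outside [4, 12.5]); the cube at (16, -1.5) is absent (z outside [0.5, 3.5]); Taking the union: only the 18.5×18.5 cube is present, so the union is just that shape — boundary = 74.00 mm. So its perimeter = 74.00 mm. Layer 1 is larger (74.00 vs 57.00 mm).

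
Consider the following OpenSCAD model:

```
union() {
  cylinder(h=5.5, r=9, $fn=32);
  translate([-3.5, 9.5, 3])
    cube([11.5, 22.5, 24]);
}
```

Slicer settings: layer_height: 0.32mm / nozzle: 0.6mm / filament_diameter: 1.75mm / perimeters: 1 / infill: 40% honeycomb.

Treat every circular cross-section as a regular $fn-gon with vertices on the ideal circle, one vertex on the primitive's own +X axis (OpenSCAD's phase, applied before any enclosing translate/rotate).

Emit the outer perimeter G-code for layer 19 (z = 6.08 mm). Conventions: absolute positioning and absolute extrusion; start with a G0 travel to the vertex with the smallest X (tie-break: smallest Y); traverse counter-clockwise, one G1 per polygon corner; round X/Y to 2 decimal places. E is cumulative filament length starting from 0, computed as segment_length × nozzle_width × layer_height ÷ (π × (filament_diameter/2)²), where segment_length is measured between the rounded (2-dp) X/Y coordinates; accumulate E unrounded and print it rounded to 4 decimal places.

At z = 6.08 mm: the cylinder does not reach this height (z outside [0, 5.5]); the 11.5×22.5 cube at (-3.5, 9.5) contributes its full rectangle; Merging all regions: only the 11.5×22.5 cube at (-3.5, 9.5) is present, so the union is just that shape — 1 connected region. The outline is a single polygon with 4 vertices. Extrusion per mm of travel: 0.6 × 0.32 / (π × 0.875²) = 0.079824. Accumulating E over each segment gives final E = 5.4281.

G0 X-3.50 Y9.50 Z6.08
G1 X8.00 Y9.50 E0.9180
G1 X8.00 Y32.00 E2.7140
G1 X-3.50 Y32.00 E3.6320
G1 X-3.50 Y9.50 E5.4281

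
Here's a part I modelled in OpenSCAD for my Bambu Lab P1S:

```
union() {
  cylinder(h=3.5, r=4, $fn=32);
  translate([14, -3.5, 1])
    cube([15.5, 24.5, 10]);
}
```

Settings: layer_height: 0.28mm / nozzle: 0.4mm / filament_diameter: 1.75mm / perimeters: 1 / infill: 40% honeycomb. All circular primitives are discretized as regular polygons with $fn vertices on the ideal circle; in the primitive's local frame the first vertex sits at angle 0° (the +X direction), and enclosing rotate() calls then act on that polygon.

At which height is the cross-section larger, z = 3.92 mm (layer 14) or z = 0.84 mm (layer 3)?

layer 14 (z = 3.92 mm)

Layer 14 (z = 3.92): the cylinder is not intersected at this z (z outside [0, 3.5]); the cube at (14, -3.5) (footprint 15.5×24.5) is included at this height (area 379.75 mm²); Combining (union): only the 15.5×24.5 cube at (14, -3.5) is present, so the union is just that shape — area = 379.75 mm². So its area = 379.75 mm². Layer 3 (z = 0.84): the r=4 cylinder contributes a regular 32-gon of circumradius 4 (area = (32/2)·4.000²·sin(360°/32) = 49.94 mm²); the cube at (14, -3.5) does not reach this height (z outside [1, 11]); Combining (union): only the r=4 cylinder is present, so the union is just that shape — area = 49.94 mm². So its area = 49.94 mm². Layer 14 is larger (379.75 vs 49.94 mm²).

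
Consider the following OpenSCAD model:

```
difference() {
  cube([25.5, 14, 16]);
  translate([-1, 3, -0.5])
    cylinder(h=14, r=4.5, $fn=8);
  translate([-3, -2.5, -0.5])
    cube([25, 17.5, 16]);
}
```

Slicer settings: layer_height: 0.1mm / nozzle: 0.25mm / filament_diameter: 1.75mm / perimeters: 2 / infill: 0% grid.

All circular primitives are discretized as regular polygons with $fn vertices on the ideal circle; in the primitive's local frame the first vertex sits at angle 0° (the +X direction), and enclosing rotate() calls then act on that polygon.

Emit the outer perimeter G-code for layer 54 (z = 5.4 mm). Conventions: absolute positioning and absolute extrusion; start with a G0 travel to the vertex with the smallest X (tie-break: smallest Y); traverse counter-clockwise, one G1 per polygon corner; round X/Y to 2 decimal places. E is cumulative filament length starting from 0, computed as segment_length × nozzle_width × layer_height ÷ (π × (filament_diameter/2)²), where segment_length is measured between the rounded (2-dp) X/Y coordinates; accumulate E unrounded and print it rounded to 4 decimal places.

At z = 5.4 mm: the 25.5×14 cube contributes its full rectangle; the r=4.5 cylinder at (-1, 3) contributes a regular 8-gon of circumradius 4.5; the cube at (-3, -2.5) (footprint 25×17.5) is included at this height; Taking the first minus the rest: starting from the 25.5×14 cube, the r=4.5 cylinder at (-1, 3) partially overlaps it — only the 18.66 mm² overlap (of its 57.28 mm²) is removed, clipping the outline; the 25×17.5 cube at (-3, -2.5) partially overlaps it — only the 289.34 mm² overlap (of its 437.50 mm²) is removed, clipping the outline — 1 connected region. The outline is a single polygon with 4 vertices. Extrusion per mm of travel: 0.25 × 0.1 / (π × 0.875²) = 0.010394. Accumulating E over each segment gives final E = 0.3638.

G0 X22.00 Y0.00 Z5.40
G1 X25.50 Y0.00 E0.0364
G1 X25.50 Y14.00 E0.1819
G1 X22.00 Y14.00 E0.2183
G1 X22.00 Y0.00 E0.3638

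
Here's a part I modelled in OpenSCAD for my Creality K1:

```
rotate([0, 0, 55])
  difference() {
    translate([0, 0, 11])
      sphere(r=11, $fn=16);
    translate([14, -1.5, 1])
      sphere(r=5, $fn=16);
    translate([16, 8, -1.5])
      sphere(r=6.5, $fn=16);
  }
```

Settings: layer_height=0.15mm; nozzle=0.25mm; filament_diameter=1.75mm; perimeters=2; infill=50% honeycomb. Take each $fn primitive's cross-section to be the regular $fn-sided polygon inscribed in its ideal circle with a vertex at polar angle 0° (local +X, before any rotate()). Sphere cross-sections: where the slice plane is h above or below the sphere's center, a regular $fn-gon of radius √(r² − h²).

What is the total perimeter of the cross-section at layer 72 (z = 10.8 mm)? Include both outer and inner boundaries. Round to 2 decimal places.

68.66 mm

At z = 10.8 mm: the r=11 sphere slices to a regular 16-gon of circumradius 10.998 (√(r²−h²) with h=0.2 from center) (perimeter = 2·16·10.998·sin(180°/16) = 68.66 mm); the sphere at (14, -1.5) is not intersected at this z (|z−center|=9.800 > r=5); the sphere at (16, 8) does not reach this height (|z−center|=12.300 > r=6.5); Taking the first minus the rest: none of the subtracted shapes is present at this height, so the r=11 sphere is unchanged — boundary = 68.66 mm; (rotated 55° about Z; rotation is an isometry so areas/perimeters/island counts are preserved). Overall, the cross-section is a single solid region. Total boundary length (outer) = 68.66 mm.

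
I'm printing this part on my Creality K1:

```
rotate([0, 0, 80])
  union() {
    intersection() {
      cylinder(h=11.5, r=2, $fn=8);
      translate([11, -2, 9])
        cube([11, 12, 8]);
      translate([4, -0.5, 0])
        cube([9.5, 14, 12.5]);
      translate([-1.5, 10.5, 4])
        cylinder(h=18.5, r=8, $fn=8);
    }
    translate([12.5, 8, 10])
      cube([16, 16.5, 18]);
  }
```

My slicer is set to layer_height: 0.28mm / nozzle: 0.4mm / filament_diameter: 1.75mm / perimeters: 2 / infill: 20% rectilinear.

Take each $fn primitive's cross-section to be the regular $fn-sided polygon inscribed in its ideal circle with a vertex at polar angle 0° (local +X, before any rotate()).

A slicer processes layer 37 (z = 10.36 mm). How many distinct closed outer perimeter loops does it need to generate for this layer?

1

At z = 10.36 mm: the cylinder: section is a regular 8-gon, circumradius r=2; the cube at (11, -2) (footprint 11×12) is included at this height; the cube at (4, -0.5) (footprint 9.5×14) is included at this height; the cylinder at (-1.5, 10.5): section is a regular 8-gon, circumradius r=8; After intersecting: the 11×12 cube at (11, -2) does not overlap the r=2 cylinder (empty); the 9.5×14 cube at (4, -0.5) does not overlap the running intersection (empty); the r=8 cylinder at (-1.5, 10.5) does not overlap the running intersection (empty) — nothing remains; the cube at (12.5, 8) is present — its section is the full 16×16.5 rectangle; Combining (union): only the 16×16.5 cube at (12.5, 8) is present, so the union is just that shape — 1 connected region; (whole slice rotated 80° about Z — lengths, areas and connectivity unchanged). The result has 1 disconnected region.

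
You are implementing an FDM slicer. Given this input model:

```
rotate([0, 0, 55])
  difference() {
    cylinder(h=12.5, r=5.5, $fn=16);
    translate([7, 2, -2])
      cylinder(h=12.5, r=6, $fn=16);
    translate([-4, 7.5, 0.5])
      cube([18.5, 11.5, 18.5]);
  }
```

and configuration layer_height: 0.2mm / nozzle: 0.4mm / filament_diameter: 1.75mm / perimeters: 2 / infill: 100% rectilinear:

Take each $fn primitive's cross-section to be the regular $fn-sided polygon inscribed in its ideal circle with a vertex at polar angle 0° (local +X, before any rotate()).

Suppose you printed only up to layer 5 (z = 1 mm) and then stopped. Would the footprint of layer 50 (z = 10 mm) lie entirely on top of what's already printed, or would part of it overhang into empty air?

entirely on top

Compare the two slices. At z = 1: the r=5.5 cylinder contributes a regular 16-gon of circumradius 5.5 (area = (16/2)·5.500²·sin(360°/16) = 92.61 mm²); the r=6 cylinder at (7, 2) contributes a regular 16-gon of circumradius 6 (area = (16/2)·6.000²·sin(360°/16) = 110.21 mm²); the cube at (-4, 7.5) (footprint 18.5×11.5) is included at this height (area 212.75 mm²); Taking the first minus the rest: starting from the r=5.5 cylinder (92.61 mm²), the r=6 cylinder at (7, 2) partially overlaps it — only the 24.60 mm² overlap (of its 110.21 mm²) is removed, clipping the outline; the 18.5×11.5 cube at (-4, 7.5) misses the remaining region (no effect) — area = 68.01 mm²; (rotated 55° about Z; rotation is an isometry so areas/perimeters/island counts are preserved). At z = 10: the r=5.5 cylinder contributes a regular 16-gon of circumradius 5.5 (area = (16/2)·5.500²·sin(360°/16) = 92.61 mm²); the r=6 cylinder at (7, 2) contributes a regular 16-gon of circumradius 6 (area = (16/2)·6.000²·sin(360°/16) = 110.21 mm²); the 18.5×11.5 cube at (-4, 7.5) contributes its full rectangle (area 212.75 mm²); Subtracting the remaining from the first: starting from the r=5.5 cylinder (92.61 mm²), the r=6 cylinder at (7, 2) partially overlaps it — only the 24.60 mm² overlap (of its 110.21 mm²) is removed, clipping the outline; the 18.5×11.5 cube at (-4, 7.5) misses the remaining region (no effect) — area = 68.01 mm²; (rotated 55° about Z; rotation is an isometry so areas/perimeters/island counts are preserved). Checking containment: the cross-section at z = 10 is a subset of the cross-section at z = 1.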